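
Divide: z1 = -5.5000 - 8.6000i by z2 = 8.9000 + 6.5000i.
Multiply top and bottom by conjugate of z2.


Conjugate of z2 = 8.9000 - 6.5000i
Numerator: (-5.5000 - 8.6000i)(8.9000 - 6.5000i) = -104.8500 - 40.7900i
Denominator: 8.9^2 + 6.5^2 = 121.46
Result = (-104.8500 - 40.7900i)/121.46

-0.8632 - 0.3358i


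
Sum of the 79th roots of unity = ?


The sum of all 79th roots of unity is 0.
Geometric series: (1 - w^79)/(1 - w) = (1-1)/(1-w) = 0 since w^79 = 1, w ≠ 1.
Alternatively: coefficient of z^78 in z^79 - 1 is 0.

0


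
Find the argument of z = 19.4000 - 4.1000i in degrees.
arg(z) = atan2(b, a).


Re = 19.4, Im = -4.1
arg = atan2(-4.1, 19.4) = -11.9333 degrees

arg(z) = -11.9333 degrees


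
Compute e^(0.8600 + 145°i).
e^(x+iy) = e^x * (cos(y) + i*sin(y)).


e^0.8600 = 2.3632
cos(145°) = -0.81915
sin(145°) = 0.5736
Real = 2.3632*(-0.81915) = -1.9358
Imag = 2.3632*0.5736 = 1.3555

-1.9358 + 1.3555i


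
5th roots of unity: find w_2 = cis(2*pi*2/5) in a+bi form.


Angle = 360*2/5 = 144°
a = cos(144°) = -0.8090
b = sin(144°) = 0.5878

-0.8090 + 0.5878i


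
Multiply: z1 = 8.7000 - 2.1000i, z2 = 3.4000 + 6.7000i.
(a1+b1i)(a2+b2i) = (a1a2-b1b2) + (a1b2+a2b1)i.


Real = 8.7*3.4 - (-2.1)*6.7 = 29.58 - (-14.07) = 43.65
Imag = 8.7*6.7 + 3.4*(-2.1) = 58.29 - (7.14) = 51.15

43.6500 + 51.1500i


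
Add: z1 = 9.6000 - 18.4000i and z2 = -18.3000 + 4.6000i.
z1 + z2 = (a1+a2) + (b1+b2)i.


Real: 9.6 - 18.3 = -8.7
Imag: -18.4 + 4.6 = -13.8

-8.7000 - 13.8000i


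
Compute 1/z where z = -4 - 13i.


|z|^2 = 16+169 = 185
1/z = (-4 + 13i)/185

1/z = -0.0216 + 0.0703i


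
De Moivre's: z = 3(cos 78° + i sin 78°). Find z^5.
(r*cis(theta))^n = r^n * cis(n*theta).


r^5 = 3^5 = 243
n*theta = 5*78° = 390° = 30° (mod 360)
a = 243*cos(30°) = 210.4442
b = 243*sin(30°) = 121.5000

243 cis(30°) = 210.4442 + 121.5000i


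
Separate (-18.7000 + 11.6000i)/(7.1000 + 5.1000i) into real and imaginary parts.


Multiply by conjugate: (-18.7000 + 11.6000i)(7.1000 - 5.1000i) / (7.1^2 + 5.1^2)
Numerator real = -18.7*7.1 + 11.6*5.1 = -73.61
Numerator imag = 11.6*7.1 - (-18.7)*5.1 = 177.73
Denominator = 76.42
Re(z) = -73.61/76.42 = -0.9632
Im(z) = 177.73/76.42 = 2.3257

Re(z) = -0.9632, Im(z) = 2.3257


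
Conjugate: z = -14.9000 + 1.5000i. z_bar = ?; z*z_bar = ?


z_bar = -14.9000 - 1.5000i
z*z_bar = (-14.9)^2 + 1.5^2 = 222.01 + 2.25 = 224.26

z_bar = -14.9000 - 1.5000i, z*z_bar = 224.26


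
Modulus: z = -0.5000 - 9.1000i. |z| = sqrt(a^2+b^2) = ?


|z| = sqrt((-0.5)^2 + (-9.1)^2) = sqrt(0.25 + 82.81) = sqrt(83.06) = 9.1137

|z| = 9.1137


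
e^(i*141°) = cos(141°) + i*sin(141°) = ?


cos(141°) = -0.7771
sin(141°) = 0.6293

e^(i*141°) = -0.7771 + 0.6293i


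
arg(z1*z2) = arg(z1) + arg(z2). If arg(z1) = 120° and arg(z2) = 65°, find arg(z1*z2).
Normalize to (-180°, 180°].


arg(z1*z2) = 120° + 65° = 185°
Normalized to (-180°, 180°]: -175°

-175°


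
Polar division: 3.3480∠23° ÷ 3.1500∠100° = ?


r = 3.3480 / 3.1500 = 1.0629
theta = 23° - 100° = -77° = 283° (mod 360)

1.0629 cis(283°)


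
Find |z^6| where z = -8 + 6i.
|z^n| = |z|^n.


|z| = sqrt(64+36) = sqrt(100) = 10
|z^6| = |z|^6 = 10^6 = 1000000

|z^6| = 1000000


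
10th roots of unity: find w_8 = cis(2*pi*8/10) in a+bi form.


Angle = 360*8/10 = 288°
a = cos(288°) = 0.3090
b = sin(288°) = -0.9511

0.3090 - 0.9511i


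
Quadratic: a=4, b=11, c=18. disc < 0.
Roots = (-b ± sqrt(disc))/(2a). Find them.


disc = 11^2 - 4*4*18 = 121 - 288 = -167
sqrt(|disc|) = sqrt(167) = 12.9228
Real part = -11/(2*4) = -1.3750
Imag part = 12.9228/(2*4) = 1.6154

-1.3750 ± 1.6154i


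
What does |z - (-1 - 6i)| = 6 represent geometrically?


|z - z0| = r is a circle with center z0 and radius r.
Center = (-1, -6), radius = 6

Circle with center (-1, -6) and radius 6


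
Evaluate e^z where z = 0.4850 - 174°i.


e^0.4850 = 1.6242
cos(-174°) = -0.9945
sin(-174°) = -0.10453
Real = 1.6242*(-0.9945) = -1.6153
Imag = 1.6242*(-0.10453) = -0.1698

-1.6153 - 0.1698i


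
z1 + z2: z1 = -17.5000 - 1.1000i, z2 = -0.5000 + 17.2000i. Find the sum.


Real: -17.5 - 0.5 = -18
Imag: -1.1 + 17.2 = 16.1

-18.0000 + 16.1000i


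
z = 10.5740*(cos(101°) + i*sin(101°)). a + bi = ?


a = 10.5740*cos(101°) = 10.5740*(-0.19081) = -2.0176
b = 10.5740*sin(101°) = 10.5740*0.981627 = 10.3797

-2.0176 + 10.3797i


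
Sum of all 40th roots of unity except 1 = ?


With w = e^(2*pi*i/40), all 40 of the 40th roots of unity w^0 = 1, w, ..., w^(39) sum to 0: 1 + w + ... + w^(39) = (1 - w^40)/(1 - w) = 0 since w^40 = 1, w ≠ 1.
Removing the root 1: w + w^2 + ... + w^(39) = 0 - 1 = -1

Sum = -1


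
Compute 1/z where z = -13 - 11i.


|z|^2 = 169+121 = 290
1/z = (-13 + 11i)/290

1/z = -0.0448 + 0.0379i


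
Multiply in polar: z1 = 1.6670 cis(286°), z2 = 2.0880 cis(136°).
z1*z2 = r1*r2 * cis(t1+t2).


r = 1.6670 * 2.0880 = 3.4807
theta = 286° + 136° = 422° = 62° (mod 360)

3.4807 cis(62°)


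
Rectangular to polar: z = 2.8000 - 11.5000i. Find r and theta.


r = sqrt(7.84+132.25) = sqrt(140.09) = 11.8360
theta = atan2(-11.5, 2.8) = -76.3160 degrees

r = 11.8360, theta = -76.3160 degrees


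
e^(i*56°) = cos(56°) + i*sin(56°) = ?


cos(56°) = 0.5592
sin(56°) = 0.8290

e^(i*56°) = 0.5592 + 0.8290i


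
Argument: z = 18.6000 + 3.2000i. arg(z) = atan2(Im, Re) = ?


Re = 18.6, Im = 3.2
arg = atan2(3.2, 18.6) = 9.7618 degrees

arg(z) = 9.7618 degrees


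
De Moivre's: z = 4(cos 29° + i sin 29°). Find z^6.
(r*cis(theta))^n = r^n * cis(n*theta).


r^6 = 4^6 = 4096
n*theta = 6*29° = 174° = 174° (mod 360)
a = 4096*cos(174°) = -4073.5617
b = 4096*sin(174°) = 428.1486

4096 cis(174°) = -4073.5617 + 428.1486i


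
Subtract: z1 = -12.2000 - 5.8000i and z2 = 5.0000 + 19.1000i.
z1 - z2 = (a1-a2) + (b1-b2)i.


Real: -12.2 - 5 = -17.2
Imag: -5.8 - 19.1 = -24.9

-17.2000 - 24.9000i


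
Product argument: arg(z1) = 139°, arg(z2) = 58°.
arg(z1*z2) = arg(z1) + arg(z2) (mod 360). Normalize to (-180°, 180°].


arg(z1*z2) = 139° + 58° = 197°
Normalized to (-180°, 180°]: -163°

-163°


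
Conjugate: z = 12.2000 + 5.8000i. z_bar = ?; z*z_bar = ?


z_bar = 12.2000 - 5.8000i
z*z_bar = 12.2^2 + 5.8^2 = 148.84 + 33.64 = 182.48

z_bar = 12.2000 - 5.8000i, z*z_bar = 182.48


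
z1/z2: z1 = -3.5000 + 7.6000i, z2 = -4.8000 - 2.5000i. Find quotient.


Conjugate of z2 = -4.8000 + 2.5000i
Numerator: (-3.5000 + 7.6000i)(-4.8000 + 2.5000i) = -2.2000 - 45.2300i
Denominator: (-4.8)^2 + (-2.5)^2 = 29.29
Result = (-2.2000 - 45.2300i)/29.29

-0.0751 - 1.5442i


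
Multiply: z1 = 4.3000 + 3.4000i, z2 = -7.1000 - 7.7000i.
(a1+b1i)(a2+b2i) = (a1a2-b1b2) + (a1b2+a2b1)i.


Real = 4.3*(-7.1) - 3.4*(-7.7) = -30.53 - (-26.18) = -4.35
Imag = 4.3*(-7.7) - (7.1)*3.4 = -33.11 - (24.14) = -57.25

-4.3500 - 57.2500i


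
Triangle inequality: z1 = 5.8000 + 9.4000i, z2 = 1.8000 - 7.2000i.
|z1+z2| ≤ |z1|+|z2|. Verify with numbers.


|z1| = sqrt(5.8^2 + 9.4^2) = sqrt(122) = 11.0454
|z2| = sqrt(1.8^2 + (-7.2)^2) = sqrt(55.08) = 7.4216
z1+z2 = 7.6000 + 2.2000i
|z1+z2| = sqrt(62.6) = 7.9120
|z1|+|z2| = 11.0454 + 7.4216 = 18.4670

|z1+z2| = 7.9120 ≤ |z1|+|z2| = 18.4670 (verified)


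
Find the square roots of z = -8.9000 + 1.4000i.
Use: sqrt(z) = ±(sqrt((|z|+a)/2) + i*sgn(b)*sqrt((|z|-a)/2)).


|z| = sqrt(79.21+1.96) = 9.0094
sqrt((|z|+a)/2) = sqrt((9.0094+(-8.9))/2) = sqrt(0.0547) = 0.2339
sqrt((|z|-a)/2) = sqrt((9.0094-(-8.9))/2) = sqrt(8.9547) = 2.9924

±(0.2339 + 2.9924i) i.e. 0.2339 + 2.9924i and -0.2339 - 2.9924i


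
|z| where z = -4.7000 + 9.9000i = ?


|z| = sqrt((-4.7)^2 + 9.9^2) = sqrt(22.09 + 98.01) = sqrt(120.1) = 10.9590

|z| = 10.9590


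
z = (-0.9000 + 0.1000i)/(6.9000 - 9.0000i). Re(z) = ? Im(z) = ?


Multiply by conjugate: (-0.9000 + 0.1000i)(6.9000 + 9.0000i) / (6.9^2 + (-9)^2)
Numerator real = -0.9*6.9 + 0.1*(-9) = -7.11
Numerator imag = 0.1*6.9 - (-0.9)*(-9) = -7.41
Denominator = 128.61
Re(z) = -7.11/128.61 = -0.0553
Im(z) = -7.41/128.61 = -0.0576

Re(z) = -0.0553, Im(z) = -0.0576


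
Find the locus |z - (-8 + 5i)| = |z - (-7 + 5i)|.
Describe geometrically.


Equal distances means the locus is the perpendicular bisector of z1 and z2.
Midpoint = ((-8+(-7))/2, (5+5)/2) = (-7.5000, 5.0000)

Perpendicular bisector through (-7.5000, 5.0000)


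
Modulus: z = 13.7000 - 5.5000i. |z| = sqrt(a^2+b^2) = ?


|z| = sqrt(13.7^2 + (-5.5)^2) = sqrt(187.69 + 30.25) = sqrt(217.94) = 14.7628

|z| = 14.7628


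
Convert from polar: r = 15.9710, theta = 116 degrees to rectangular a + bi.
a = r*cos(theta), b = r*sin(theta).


a = 15.9710*cos(116°) = 15.9710*(-0.43837) = -7.0012
b = 15.9710*sin(116°) = 15.9710*0.89879 = 14.3546

-7.0012 + 14.3546i


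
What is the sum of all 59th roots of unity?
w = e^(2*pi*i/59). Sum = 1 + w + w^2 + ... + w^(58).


The sum of all 59th roots of unity is 0.
Geometric series: (1 - w^59)/(1 - w) = (1-1)/(1-w) = 0 since w^59 = 1, w ≠ 1.
Alternatively: coefficient of z^58 in z^59 - 1 is 0.

0


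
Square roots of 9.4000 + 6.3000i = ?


|z| = sqrt(88.36+39.69) = 11.3159
sqrt((|z|+a)/2) = sqrt((11.3159+9.4)/2) = sqrt(10.3580) = 3.2184
sqrt((|z|-a)/2) = sqrt((11.3159-9.4)/2) = sqrt(0.9580) = 0.9788

±(3.2184 + 0.9788i) i.e. 3.2184 + 0.9788i and -3.2184 - 0.9788i


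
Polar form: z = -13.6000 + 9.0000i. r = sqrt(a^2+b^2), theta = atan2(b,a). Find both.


r = sqrt(184.96+81) = sqrt(265.96) = 16.3083
theta = atan2(9, -13.6) = 146.5048 degrees

r = 16.3083, theta = 146.5048 degrees


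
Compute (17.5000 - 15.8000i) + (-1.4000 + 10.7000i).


Real: 17.5 - 1.4 = 16.1
Imag: -15.8 + 10.7 = -5.1

16.1000 - 5.1000i


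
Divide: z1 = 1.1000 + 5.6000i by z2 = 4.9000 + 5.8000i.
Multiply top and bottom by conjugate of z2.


Conjugate of z2 = 4.9000 - 5.8000i
Numerator: (1.1000 + 5.6000i)(4.9000 - 5.8000i) = 37.8700 + 21.0600i
Denominator: 4.9^2 + 5.8^2 = 57.65
Result = (37.8700 + 21.0600i)/57.65

0.6569 + 0.3653i


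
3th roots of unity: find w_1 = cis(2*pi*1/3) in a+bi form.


Angle = 360*1/3 = 120°
a = cos(120°) = -0.5000
b = sin(120°) = 0.8660

-0.5000 + 0.8660i


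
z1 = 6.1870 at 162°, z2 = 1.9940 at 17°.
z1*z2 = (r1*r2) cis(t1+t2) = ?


r = 6.1870 * 1.9940 = 12.3369
theta = 162° + 17° = 179° = 179° (mod 360)

12.3369 cis(179°)


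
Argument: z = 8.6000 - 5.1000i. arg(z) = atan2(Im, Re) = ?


Re = 8.6, Im = -5.1
arg = atan2(-5.1, 8.6) = -30.6689 degrees

arg(z) = -30.6689 degrees


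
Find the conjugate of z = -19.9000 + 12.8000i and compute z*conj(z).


z_bar = -19.9000 - 12.8000i
z*z_bar = (-19.9)^2 + 12.8^2 = 396.01 + 163.84 = 559.85

z_bar = -19.9000 - 12.8000i, z*z_bar = 559.85


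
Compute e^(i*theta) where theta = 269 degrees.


cos(269°) = -0.0175
sin(269°) = -0.9998

e^(i*269°) = -0.0175 - 0.9998i


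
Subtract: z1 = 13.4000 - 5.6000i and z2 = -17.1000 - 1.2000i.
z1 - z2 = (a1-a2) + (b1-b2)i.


Real: 13.4 + 17.1 = 30.5
Imag: -5.6 + 1.2 = -4.4

30.5000 - 4.4000i


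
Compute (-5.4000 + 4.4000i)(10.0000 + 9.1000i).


Real = -5.4*10 - 4.4*9.1 = -54 - 40.04 = -94.04
Imag = -5.4*9.1 + 10*4.4 = -49.14 + 44 = -5.14

-94.0400 - 5.1400i


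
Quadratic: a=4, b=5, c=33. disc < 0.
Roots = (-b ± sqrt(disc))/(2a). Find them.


disc = 5^2 - 4*4*33 = 25 - 528 = -503
sqrt(|disc|) = sqrt(503) = 22.4277
Real part = -5/(2*4) = -0.6250
Imag part = 22.4277/(2*4) = 2.8035

-0.6250 ± 2.8035i


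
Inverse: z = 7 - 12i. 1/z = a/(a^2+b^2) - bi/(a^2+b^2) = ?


|z|^2 = 49+144 = 193
1/z = (7 + 12i)/193

1/z = 0.0363 + 0.0622i


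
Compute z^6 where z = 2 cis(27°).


r^6 = 2^6 = 64
n*theta = 6*27° = 162° = 162° (mod 360)
a = 64*cos(162°) = -60.8676
b = 64*sin(162°) = 19.7771

64 cis(162°) = -60.8676 + 19.7771i


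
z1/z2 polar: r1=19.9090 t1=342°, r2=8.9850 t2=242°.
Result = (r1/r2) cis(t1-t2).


r = 19.9090 / 8.9850 = 2.2158
theta = 342° - 242° = 100° = 100° (mod 360)

2.2158 cis(100°)


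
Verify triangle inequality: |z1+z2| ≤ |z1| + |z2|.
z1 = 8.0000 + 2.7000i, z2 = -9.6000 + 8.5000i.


|z1| = sqrt(8^2 + 2.7^2) = sqrt(71.29) = 8.4433
|z2| = sqrt((-9.6)^2 + 8.5^2) = sqrt(164.41) = 12.8222
z1+z2 = -1.6000 + 11.2000i
|z1+z2| = sqrt(128) = 11.3137
|z1|+|z2| = 8.4433 + 12.8222 = 21.2655

|z1+z2| = 11.3137 ≤ |z1|+|z2| = 21.2655 (verified)


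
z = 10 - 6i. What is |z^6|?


|z| = sqrt(100+36) = sqrt(136) = 11.6619
|z^6| = |z|^6 = (sqrt(136))^6 = 136^3 = 2515456

|z^6| = 2515456


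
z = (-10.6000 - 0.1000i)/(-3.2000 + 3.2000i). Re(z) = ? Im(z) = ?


Multiply by conjugate: (-10.6000 - 0.1000i)(-3.2000 - 3.2000i) / ((-3.2)^2 + 3.2^2)
Numerator real = -10.6*(-3.2) - (0.1)*3.2 = 33.6
Numerator imag = -0.1*(-3.2) - (-10.6)*3.2 = 34.24
Denominator = 20.48
Re(z) = 33.6/20.48 = 1.6406
Im(z) = 34.24/20.48 = 1.6719

Re(z) = 1.6406, Im(z) = 1.6719


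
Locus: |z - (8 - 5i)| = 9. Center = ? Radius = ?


|z - z0| = r is a circle with center z0 and radius r.
Center = (8, -5), radius = 9

Circle with center (8, -5) and radius 9


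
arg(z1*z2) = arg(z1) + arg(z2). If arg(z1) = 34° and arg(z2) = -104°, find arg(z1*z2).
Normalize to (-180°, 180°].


arg(z1*z2) = 34° - 104° = -70°
Normalized to (-180°, 180°]: -70°

-70°


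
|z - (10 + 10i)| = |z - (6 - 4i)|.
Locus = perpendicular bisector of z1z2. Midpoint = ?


Equal distances means the locus is the perpendicular bisector of z1 and z2.
Midpoint = ((10+6)/2, (10+(-4))/2) = (8.0000, 3.0000)

Perpendicular bisector through (8.0000, 3.0000)


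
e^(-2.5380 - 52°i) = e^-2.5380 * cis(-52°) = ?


e^-2.5380 = 0.07902
cos(-52°) = 0.6157
sin(-52°) = -0.788
Real = 0.07902*0.6157 = 0.0487
Imag = 0.07902*(-0.788) = -0.0623

0.0487 - 0.0623i


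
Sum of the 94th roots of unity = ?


The sum of all 94th roots of unity is 0.
Geometric series: (1 - w^94)/(1 - w) = (1-1)/(1-w) = 0 since w^94 = 1, w ≠ 1.
Alternatively: coefficient of z^93 in z^94 - 1 is 0.

0


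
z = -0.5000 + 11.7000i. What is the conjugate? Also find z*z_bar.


z_bar = -0.5000 - 11.7000i
z*z_bar = (-0.5)^2 + 11.7^2 = 0.25 + 136.89 = 137.14

z_bar = -0.5000 - 11.7000i, z*z_bar = 137.14


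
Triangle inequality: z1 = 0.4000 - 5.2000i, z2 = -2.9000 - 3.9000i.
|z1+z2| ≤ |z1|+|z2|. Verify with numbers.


|z1| = sqrt(0.4^2 + (-5.2)^2) = sqrt(27.2) = 5.2154
|z2| = sqrt((-2.9)^2 + (-3.9)^2) = sqrt(23.62) = 4.8600
z1+z2 = -2.5000 - 9.1000i
|z1+z2| = sqrt(89.06) = 9.4372
|z1|+|z2| = 5.2154 + 4.8600 = 10.0754

|z1+z2| = 9.4372 ≤ |z1|+|z2| = 10.0754 (verified)


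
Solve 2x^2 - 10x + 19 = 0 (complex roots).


disc = (-10)^2 - 4*2*19 = 100 - 152 = -52
sqrt(|disc|) = sqrt(52) = 7.2111
Real part = 10/(2*2) = 2.5000
Imag part = 7.2111/(2*2) = 1.8028

2.5000 ± 1.8028i


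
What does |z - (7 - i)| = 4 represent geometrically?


|z - z0| = r is a circle with center z0 and radius r.
Center = (7, -1), radius = 4

Circle with center (7, -1) and radius 4


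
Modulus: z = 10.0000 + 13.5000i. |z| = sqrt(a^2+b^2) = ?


|z| = sqrt(10^2 + 13.5^2) = sqrt(100 + 182.25) = sqrt(282.25) = 16.8003

|z| = 16.8003


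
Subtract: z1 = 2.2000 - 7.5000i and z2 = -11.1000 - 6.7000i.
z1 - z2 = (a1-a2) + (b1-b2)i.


Real: 2.2 + 11.1 = 13.3
Imag: -7.5 + 6.7 = -0.8

13.3000 - 0.8000i


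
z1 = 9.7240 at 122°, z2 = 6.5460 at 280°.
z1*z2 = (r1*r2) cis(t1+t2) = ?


r = 9.7240 * 6.5460 = 63.6533
theta = 122° + 280° = 402° = 42° (mod 360)

63.6533 cis(42°)


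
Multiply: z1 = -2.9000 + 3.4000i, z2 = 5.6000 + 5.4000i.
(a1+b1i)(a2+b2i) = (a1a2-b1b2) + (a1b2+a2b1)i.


Real = -2.9*5.6 - 3.4*5.4 = -16.24 - 18.36 = -34.6
Imag = -2.9*5.4 + 5.6*3.4 = -15.66 + 19.04 = 3.38

-34.6000 + 3.3800i


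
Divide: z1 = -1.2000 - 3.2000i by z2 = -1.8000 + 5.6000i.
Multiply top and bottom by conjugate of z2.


Conjugate of z2 = -1.8000 - 5.6000i
Numerator: (-1.2000 - 3.2000i)(-1.8000 - 5.6000i) = -15.7600 + 12.4800i
Denominator: (-1.8)^2 + 5.6^2 = 34.6
Result = (-15.7600 + 12.4800i)/34.6

-0.4555 + 0.3607i


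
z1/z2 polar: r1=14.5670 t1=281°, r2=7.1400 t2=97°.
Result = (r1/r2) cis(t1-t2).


r = 14.5670 / 7.1400 = 2.0402
theta = 281° - 97° = 184° = 184° (mod 360)

2.0402 cis(184°)


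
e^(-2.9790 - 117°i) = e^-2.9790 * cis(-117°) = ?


e^-2.9790 = 0.0508
cos(-117°) = -0.454
sin(-117°) = -0.891
Real = 0.0508*(-0.454) = -0.0231
Imag = 0.0508*(-0.891) = -0.0453

-0.0231 - 0.0453i


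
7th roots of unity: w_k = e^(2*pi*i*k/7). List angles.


The 7th roots of unity are cis(360k/7°) for k=0..6
Angle step = 360/7 = 51.4286°
Primitive root: cis(51.4286°)
Primitive root = 0.6235 + 0.7818i

7 roots at angles: 0°, 51.4286°, 102.8571°, 154.2857°, 205.7143°, 257.1429°, 308.5714°


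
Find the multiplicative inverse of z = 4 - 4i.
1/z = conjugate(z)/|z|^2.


|z|^2 = 16+16 = 32
1/z = (4 + 4i)/32

1/z = 0.1250 + 0.1250i


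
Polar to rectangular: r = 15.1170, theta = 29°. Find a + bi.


a = 15.1170*cos(29°) = 15.1170*0.87462 = 13.2216
b = 15.1170*sin(29°) = 15.1170*0.48481 = 7.3289

13.2216 + 7.3289i


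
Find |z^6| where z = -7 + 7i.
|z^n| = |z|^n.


|z| = sqrt(49+49) = sqrt(98) = 9.8995
|z^6| = |z|^6 = (sqrt(98))^6 = 98^3 = 941192

|z^6| = 941192


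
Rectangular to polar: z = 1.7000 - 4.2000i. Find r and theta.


r = sqrt(2.89+17.64) = sqrt(20.53) = 4.5310
theta = atan2(-4.2, 1.7) = -67.9638 degrees

r = 4.5310, theta = -67.9638 degrees


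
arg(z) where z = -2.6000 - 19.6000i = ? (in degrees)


Re = -2.6, Im = -19.6
arg = atan2(-19.6, -2.6) = -97.5563 degrees

arg(z) = -97.5563 degrees


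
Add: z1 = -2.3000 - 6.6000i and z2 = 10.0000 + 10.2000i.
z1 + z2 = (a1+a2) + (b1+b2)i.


Real: -2.3 + 10 = 7.7
Imag: -6.6 + 10.2 = 3.6

7.7000 + 3.6000i


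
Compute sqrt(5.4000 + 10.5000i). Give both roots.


|z| = sqrt(29.16+110.25) = 11.8072
sqrt((|z|+a)/2) = sqrt((11.8072+5.4)/2) = sqrt(8.6036) = 2.9332
sqrt((|z|-a)/2) = sqrt((11.8072-5.4)/2) = sqrt(3.2036) = 1.7899

±(2.9332 + 1.7899i) i.e. 2.9332 + 1.7899i and -2.9332 - 1.7899i


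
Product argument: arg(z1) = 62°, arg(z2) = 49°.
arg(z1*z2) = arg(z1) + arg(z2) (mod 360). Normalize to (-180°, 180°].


arg(z1*z2) = 62° + 49° = 111°
Normalized to (-180°, 180°]: 111°

111°


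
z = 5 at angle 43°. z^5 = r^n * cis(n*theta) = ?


r^5 = 5^5 = 3125
n*theta = 5*43° = 215° = 215° (mod 360)
a = 3125*cos(215°) = -2559.8501
b = 3125*sin(215°) = -1792.4264

3125 cis(215°) = -2559.8501 - 1792.4264i


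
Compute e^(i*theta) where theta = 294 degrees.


cos(294°) = 0.4067
sin(294°) = -0.9135

e^(i*294°) = 0.4067 - 0.9135i


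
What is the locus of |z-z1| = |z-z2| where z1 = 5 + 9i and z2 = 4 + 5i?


Equal distances means the locus is the perpendicular bisector of z1 and z2.
Midpoint = ((5+4)/2, (9+5)/2) = (4.5000, 7.0000)

Perpendicular bisector through (4.5000, 7.0000)


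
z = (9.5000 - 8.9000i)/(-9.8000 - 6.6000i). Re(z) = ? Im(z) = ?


Multiply by conjugate: (9.5000 - 8.9000i)(-9.8000 + 6.6000i) / ((-9.8)^2 + (-6.6)^2)
Numerator real = 9.5*(-9.8) - (8.9)*(-6.6) = -34.36
Numerator imag = -8.9*(-9.8) - 9.5*(-6.6) = 149.92
Denominator = 139.6
Re(z) = -34.36/139.6 = -0.2461
Im(z) = 149.92/139.6 = 1.0739

Re(z) = -0.2461, Im(z) = 1.0739


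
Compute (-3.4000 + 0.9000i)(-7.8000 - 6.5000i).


Real = -3.4*(-7.8) - 0.9*(-6.5) = 26.52 - (-5.85) = 32.37
Imag = -3.4*(-6.5) - (7.8)*0.9 = 22.1 - (7.02) = 15.08

32.3700 + 15.0800i


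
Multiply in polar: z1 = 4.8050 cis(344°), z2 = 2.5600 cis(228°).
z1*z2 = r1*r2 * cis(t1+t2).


r = 4.8050 * 2.5600 = 12.3008
theta = 344° + 228° = 572° = 212° (mod 360)

12.3008 cis(212°)


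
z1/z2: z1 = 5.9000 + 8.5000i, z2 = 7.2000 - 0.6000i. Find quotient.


Conjugate of z2 = 7.2000 + 0.6000i
Numerator: (5.9000 + 8.5000i)(7.2000 + 0.6000i) = 37.3800 + 64.7400i
Denominator: 7.2^2 + (-0.6)^2 = 52.2
Result = (37.3800 + 64.7400i)/52.2

0.7161 + 1.2402i


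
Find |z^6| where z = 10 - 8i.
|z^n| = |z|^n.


|z| = sqrt(100+64) = sqrt(164) = 12.8062
|z^6| = |z|^6 = (sqrt(164))^6 = 164^3 = 4410944

|z^6| = 4410944


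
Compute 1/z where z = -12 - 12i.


|z|^2 = 144+144 = 288
1/z = (-12 + 12i)/288

1/z = -0.0417 + 0.0417i


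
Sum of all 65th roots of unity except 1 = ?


With w = e^(2*pi*i/65), all 65 of the 65th roots of unity w^0 = 1, w, ..., w^(64) sum to 0: 1 + w + ... + w^(64) = (1 - w^65)/(1 - w) = 0 since w^65 = 1, w ≠ 1.
Removing the root 1: w + w^2 + ... + w^(64) = 0 - 1 = -1

Sum = -1


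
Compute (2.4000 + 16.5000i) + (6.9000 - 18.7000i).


Real: 2.4 + 6.9 = 9.3
Imag: 16.5 - 18.7 = -2.2

9.3000 - 2.2000i


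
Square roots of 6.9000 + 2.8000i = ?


|z| = sqrt(47.61+7.84) = 7.4465
sqrt((|z|+a)/2) = sqrt((7.4465+6.9)/2) = sqrt(7.1732) = 2.6783
sqrt((|z|-a)/2) = sqrt((7.4465-6.9)/2) = sqrt(0.2732) = 0.5227

±(2.6783 + 0.5227i) i.e. 2.6783 + 0.5227i and -2.6783 - 0.5227i


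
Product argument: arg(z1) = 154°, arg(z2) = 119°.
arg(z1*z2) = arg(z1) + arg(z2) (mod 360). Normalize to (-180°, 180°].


arg(z1*z2) = 154° + 119° = 273°
Normalized to (-180°, 180°]: -87°

-87°


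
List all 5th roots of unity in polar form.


The 5th roots of unity are cis(360k/5°) for k=0..4
Angle step = 360/5 = 72°
Primitive root: cis(72°)
Primitive root = 0.3090 + 0.9511i

5 roots at angles: 0°, 72°, 144°, 216°, 288°


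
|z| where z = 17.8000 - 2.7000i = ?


|z| = sqrt(17.8^2 + (-2.7)^2) = sqrt(316.84 + 7.29) = sqrt(324.13) = 18.0036

|z| = 18.0036


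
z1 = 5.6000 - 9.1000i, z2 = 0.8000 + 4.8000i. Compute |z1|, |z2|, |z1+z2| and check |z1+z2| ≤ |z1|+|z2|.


|z1| = sqrt(5.6^2 + (-9.1)^2) = sqrt(114.17) = 10.6850
|z2| = sqrt(0.8^2 + 4.8^2) = sqrt(23.68) = 4.8662
z1+z2 = 6.4000 - 4.3000i
|z1+z2| = sqrt(59.45) = 7.7104
|z1|+|z2| = 10.6850 + 4.8662 = 15.5512

|z1+z2| = 7.7104 ≤ |z1|+|z2| = 15.5512 (verified)


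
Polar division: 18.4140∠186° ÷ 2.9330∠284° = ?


r = 18.4140 / 2.9330 = 6.2782
theta = 186° - 284° = -98° = 262° (mod 360)

6.2782 cis(262°)


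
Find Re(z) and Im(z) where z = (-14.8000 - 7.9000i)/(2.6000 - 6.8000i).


Multiply by conjugate: (-14.8000 - 7.9000i)(2.6000 + 6.8000i) / (2.6^2 + (-6.8)^2)
Numerator real = -14.8*2.6 - (7.9)*(-6.8) = 15.24
Numerator imag = -7.9*2.6 - (-14.8)*(-6.8) = -121.18
Denominator = 53
Re(z) = 15.24/53 = 0.2875
Im(z) = -121.18/53 = -2.2864

Re(z) = 0.2875, Im(z) = -2.2864


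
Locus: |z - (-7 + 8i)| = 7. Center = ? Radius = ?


|z - z0| = r is a circle with center z0 and radius r.
Center = (-7, 8), radius = 7

Circle with center (-7, 8) and radius 7


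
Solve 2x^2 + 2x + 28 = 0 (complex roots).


disc = 2^2 - 4*2*28 = 4 - 224 = -220
sqrt(|disc|) = sqrt(220) = 14.8324
Real part = -2/(2*2) = -0.5000
Imag part = 14.8324/(2*2) = 3.7081

-0.5000 ± 3.7081i


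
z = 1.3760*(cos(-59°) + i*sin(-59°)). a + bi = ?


a = 1.3760*cos(-59°) = 1.3760*0.51504 = 0.7087
b = 1.3760*sin(-59°) = 1.3760*(-0.8572) = -1.1795

0.7087 - 1.1795i


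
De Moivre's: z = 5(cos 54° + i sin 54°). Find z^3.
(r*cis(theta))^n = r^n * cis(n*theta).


r^3 = 5^3 = 125
n*theta = 3*54° = 162° = 162° (mod 360)
a = 125*cos(162°) = -118.8821
b = 125*sin(162°) = 38.6271

125 cis(162°) = -118.8821 + 38.6271i


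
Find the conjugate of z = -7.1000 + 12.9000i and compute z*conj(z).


z_bar = -7.1000 - 12.9000i
z*z_bar = (-7.1)^2 + 12.9^2 = 50.41 + 166.41 = 216.82

z_bar = -7.1000 - 12.9000i, z*z_bar = 216.82


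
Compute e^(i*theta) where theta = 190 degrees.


cos(190°) = -0.9848
sin(190°) = -0.1736

e^(i*190°) = -0.9848 - 0.1736i


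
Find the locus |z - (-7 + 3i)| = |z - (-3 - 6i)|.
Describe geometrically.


Equal distances means the locus is the perpendicular bisector of z1 and z2.
Midpoint = ((-7+(-3))/2, (3+(-6))/2) = (-5.0000, -1.5000)

Perpendicular bisector through (-5.0000, -1.5000)


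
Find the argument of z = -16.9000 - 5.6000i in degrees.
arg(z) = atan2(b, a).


Re = -16.9, Im = -5.6
arg = atan2(-5.6, -16.9) = -161.6668 degrees

arg(z) = -161.6668 degrees


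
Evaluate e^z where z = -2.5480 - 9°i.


e^-2.5480 = 0.07824
cos(-9°) = 0.9877
sin(-9°) = -0.1564
Real = 0.07824*0.9877 = 0.0773
Imag = 0.07824*(-0.1564) = -0.0122

0.0773 - 0.0122i


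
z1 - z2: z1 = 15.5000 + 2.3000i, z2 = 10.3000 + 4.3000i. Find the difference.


Real: 15.5 - 10.3 = 5.2
Imag: 2.3 - 4.3 = -2

5.2000 - 2.0000i


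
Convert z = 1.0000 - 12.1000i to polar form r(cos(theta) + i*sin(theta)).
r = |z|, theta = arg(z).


r = sqrt(1+146.41) = sqrt(147.41) = 12.1413
theta = atan2(-12.1, 1) = -85.2755 degrees

r = 12.1413, theta = -85.2755 degrees


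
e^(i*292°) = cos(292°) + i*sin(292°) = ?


cos(292°) = 0.3746
sin(292°) = -0.9272

e^(i*292°) = 0.3746 - 0.9272i


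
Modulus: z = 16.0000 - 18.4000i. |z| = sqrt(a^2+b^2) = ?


|z| = sqrt(16^2 + (-18.4)^2) = sqrt(256 + 338.56) = sqrt(594.56) = 24.3836

|z| = 24.3836


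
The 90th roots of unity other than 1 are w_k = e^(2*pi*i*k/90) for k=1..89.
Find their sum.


With w = e^(2*pi*i/90), all 90 of the 90th roots of unity w^0 = 1, w, ..., w^(89) sum to 0: 1 + w + ... + w^(89) = (1 - w^90)/(1 - w) = 0 since w^90 = 1, w ≠ 1.
Removing the root 1: w + w^2 + ... + w^(89) = 0 - 1 = -1

Sum = -1


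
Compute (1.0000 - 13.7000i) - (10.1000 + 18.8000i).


Real: 1 - 10.1 = -9.1
Imag: -13.7 - 18.8 = -32.5

-9.1000 - 32.5000i


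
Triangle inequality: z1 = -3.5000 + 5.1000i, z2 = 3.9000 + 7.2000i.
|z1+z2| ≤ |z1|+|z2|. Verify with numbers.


|z1| = sqrt((-3.5)^2 + 5.1^2) = sqrt(38.26) = 6.1855
|z2| = sqrt(3.9^2 + 7.2^2) = sqrt(67.05) = 8.1884
z1+z2 = 0.4000 + 12.3000i
|z1+z2| = sqrt(151.45) = 12.3065
|z1|+|z2| = 6.1855 + 8.1884 = 14.3739

|z1+z2| = 12.3065 ≤ |z1|+|z2| = 14.3739 (verified)


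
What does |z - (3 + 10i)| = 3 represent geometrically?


|z - z0| = r is a circle with center z0 and radius r.
Center = (3, 10), radius = 3

Circle with center (3, 10) and radius 3


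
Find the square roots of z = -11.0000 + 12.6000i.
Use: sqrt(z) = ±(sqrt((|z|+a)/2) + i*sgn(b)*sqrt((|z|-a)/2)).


|z| = sqrt(121+158.76) = 16.7260
sqrt((|z|+a)/2) = sqrt((16.7260+(-11))/2) = sqrt(2.8630) = 1.6920
sqrt((|z|-a)/2) = sqrt((16.7260-(-11))/2) = sqrt(13.8630) = 3.7233

±(1.6920 + 3.7233i) i.e. 1.6920 + 3.7233i and -1.6920 - 3.7233i


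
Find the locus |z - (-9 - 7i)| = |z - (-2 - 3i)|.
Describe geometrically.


Equal distances means the locus is the perpendicular bisector of z1 and z2.
Midpoint = ((-9+(-2))/2, (-7+(-3))/2) = (-5.5000, -5.0000)

Perpendicular bisector through (-5.5000, -5.0000)


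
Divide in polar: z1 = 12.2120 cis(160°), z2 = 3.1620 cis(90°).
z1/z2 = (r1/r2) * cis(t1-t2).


r = 12.2120 / 3.1620 = 3.8621
theta = 160° - 90° = 70° = 70° (mod 360)

3.8621 cis(70°)


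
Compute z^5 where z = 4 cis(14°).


r^5 = 4^5 = 1024
n*theta = 5*14° = 70° = 70° (mod 360)
a = 1024*cos(70°) = 350.2286
b = 1024*sin(70°) = 962.2452

1024 cis(70°) = 350.2286 + 962.2452i


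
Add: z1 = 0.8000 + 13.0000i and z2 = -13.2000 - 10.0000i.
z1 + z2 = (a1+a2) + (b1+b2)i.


Real: 0.8 - 13.2 = -12.4
Imag: 13 - 10 = 3

-12.4000 + 3.0000i


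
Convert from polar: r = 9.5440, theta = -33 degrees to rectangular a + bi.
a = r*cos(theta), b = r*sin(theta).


a = 9.5440*cos(-33°) = 9.5440*0.83867 = 8.0043
b = 9.5440*sin(-33°) = 9.5440*(-0.54464) = -5.1980

8.0043 - 5.1980i


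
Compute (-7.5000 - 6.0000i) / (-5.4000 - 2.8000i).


Conjugate of z2 = -5.4000 + 2.8000i
Numerator: (-7.5000 - 6.0000i)(-5.4000 + 2.8000i) = 57.3000 + 11.4000i
Denominator: (-5.4)^2 + (-2.8)^2 = 37
Result = (57.3000 + 11.4000i)/37

1.5486 + 0.3081i


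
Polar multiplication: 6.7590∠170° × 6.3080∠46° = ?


r = 6.7590 * 6.3080 = 42.6358
theta = 170° + 46° = 216° = 216° (mod 360)

42.6358 cis(216°)


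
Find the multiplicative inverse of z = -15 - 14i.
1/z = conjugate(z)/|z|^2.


|z|^2 = 225+196 = 421
1/z = (-15 + 14i)/421

1/z = -0.0356 + 0.0333i


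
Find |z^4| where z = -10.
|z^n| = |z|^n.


|z| = sqrt(100+0) = sqrt(100) = 10
|z^4| = |z|^4 = 10^4 = 10000

|z^4| = 10000


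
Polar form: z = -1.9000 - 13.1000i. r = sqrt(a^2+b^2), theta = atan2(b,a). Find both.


r = sqrt(3.61+171.61) = sqrt(175.22) = 13.2371
theta = atan2(-13.1, -1.9) = -98.2525 degrees

r = 13.2371, theta = -98.2525 degrees


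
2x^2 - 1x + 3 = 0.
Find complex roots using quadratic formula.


disc = (-1)^2 - 4*2*3 = 1 - 24 = -23
sqrt(|disc|) = sqrt(23) = 4.7958
Real part = 1/(2*2) = 0.2500
Imag part = 4.7958/(2*2) = 1.1990

0.2500 ± 1.1990i


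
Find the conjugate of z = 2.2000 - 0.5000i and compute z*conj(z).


z_bar = 2.2000 + 0.5000i
z*z_bar = 2.2^2 + (-0.5)^2 = 4.84 + 0.25 = 5.09

z_bar = 2.2000 + 0.5000i, z*z_bar = 5.09


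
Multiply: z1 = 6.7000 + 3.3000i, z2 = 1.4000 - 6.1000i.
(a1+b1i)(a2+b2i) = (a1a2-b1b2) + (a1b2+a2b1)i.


Real = 6.7*1.4 - 3.3*(-6.1) = 9.38 - (-20.13) = 29.51
Imag = 6.7*(-6.1) + 1.4*3.3 = -40.87 + 4.62 = -36.25

29.5100 - 36.2500i


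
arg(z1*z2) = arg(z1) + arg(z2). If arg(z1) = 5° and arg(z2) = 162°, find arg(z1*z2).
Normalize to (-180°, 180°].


arg(z1*z2) = 5° + 162° = 167°
Normalized to (-180°, 180°]: 167°

167°


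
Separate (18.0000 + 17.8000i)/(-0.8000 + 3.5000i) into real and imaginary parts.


Multiply by conjugate: (18.0000 + 17.8000i)(-0.8000 - 3.5000i) / ((-0.8)^2 + 3.5^2)
Numerator real = 18*(-0.8) + 17.8*3.5 = 47.9
Numerator imag = 17.8*(-0.8) - 18*3.5 = -77.24
Denominator = 12.89
Re(z) = 47.9/12.89 = 3.7161
Im(z) = -77.24/12.89 = -5.9922

Re(z) = 3.7161, Im(z) = -5.9922


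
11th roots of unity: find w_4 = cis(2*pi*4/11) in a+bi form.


Angle = 360*4/11 = 130.9091°
a = cos(130.9091°) = -0.6549
b = sin(130.9091°) = 0.7557

-0.6549 + 0.7557i


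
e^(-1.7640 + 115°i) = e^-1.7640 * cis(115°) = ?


e^-1.7640 = 0.1714
cos(115°) = -0.4226
sin(115°) = 0.9063
Real = 0.1714*(-0.4226) = -0.0724
Imag = 0.1714*0.9063 = 0.1553

-0.0724 + 0.1553i


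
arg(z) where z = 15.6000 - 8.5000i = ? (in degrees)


Re = 15.6, Im = -8.5
arg = atan2(-8.5, 15.6) = -28.5847 degrees

arg(z) = -28.5847 degrees


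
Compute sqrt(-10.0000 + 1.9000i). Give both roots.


|z| = sqrt(100+3.61) = 10.1789
sqrt((|z|+a)/2) = sqrt((10.1789+(-10))/2) = sqrt(0.0894) = 0.2991
sqrt((|z|-a)/2) = sqrt((10.1789-(-10))/2) = sqrt(10.0894) = 3.1764

±(0.2991 + 3.1764i) i.e. 0.2991 + 3.1764i and -0.2991 - 3.1764i


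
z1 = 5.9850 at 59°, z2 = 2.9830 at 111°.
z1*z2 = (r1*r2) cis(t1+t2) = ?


r = 5.9850 * 2.9830 = 17.8533
theta = 59° + 111° = 170° = 170° (mod 360)

17.8533 cis(170°)


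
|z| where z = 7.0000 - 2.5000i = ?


|z| = sqrt(7^2 + (-2.5)^2) = sqrt(49 + 6.25) = sqrt(55.25) = 7.4330

|z| = 7.4330


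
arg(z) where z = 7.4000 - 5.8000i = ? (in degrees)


Re = 7.4, Im = -5.8
arg = atan2(-5.8, 7.4) = -38.0888 degrees

arg(z) = -38.0888 degrees


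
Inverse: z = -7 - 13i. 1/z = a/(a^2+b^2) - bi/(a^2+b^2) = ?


|z|^2 = 49+169 = 218
1/z = (-7 + 13i)/218

1/z = -0.0321 + 0.0596i


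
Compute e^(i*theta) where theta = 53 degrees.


cos(53°) = 0.6018
sin(53°) = 0.7986

e^(i*53°) = 0.6018 + 0.7986i


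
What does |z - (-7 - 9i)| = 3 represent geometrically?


|z - z0| = r is a circle with center z0 and radius r.
Center = (-7, -9), radius = 3

Circle with center (-7, -9) and radius 3


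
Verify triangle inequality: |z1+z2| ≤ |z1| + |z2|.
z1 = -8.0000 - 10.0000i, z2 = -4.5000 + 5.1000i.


|z1| = sqrt((-8)^2 + (-10)^2) = sqrt(164) = 12.8062
|z2| = sqrt((-4.5)^2 + 5.1^2) = sqrt(46.26) = 6.8015
z1+z2 = -12.5000 - 4.9000i
|z1+z2| = sqrt(180.26) = 13.4261
|z1|+|z2| = 12.8062 + 6.8015 = 19.6077

|z1+z2| = 13.4261 ≤ |z1|+|z2| = 19.6077 (verified)


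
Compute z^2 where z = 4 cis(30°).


r^2 = 4^2 = 16
n*theta = 2*30° = 60° = 60° (mod 360)
a = 16*cos(60°) = 8.0000
b = 16*sin(60°) = 13.8564

16 cis(60°) = 8.0000 + 13.8564i


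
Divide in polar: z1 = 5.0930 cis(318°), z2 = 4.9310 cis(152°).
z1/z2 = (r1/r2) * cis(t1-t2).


r = 5.0930 / 4.9310 = 1.0329
theta = 318° - 152° = 166° = 166° (mod 360)

1.0329 cis(166°)


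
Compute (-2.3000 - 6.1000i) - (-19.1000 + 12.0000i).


Real: -2.3 + 19.1 = 16.8
Imag: -6.1 - 12 = -18.1

16.8000 - 18.1000i


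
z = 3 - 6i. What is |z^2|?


|z| = sqrt(9+36) = sqrt(45) = 6.7082
|z^2| = |z|^2 = (sqrt(45))^2 = 45

|z^2| = 45


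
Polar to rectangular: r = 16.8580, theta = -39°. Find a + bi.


a = 16.8580*cos(-39°) = 16.8580*0.777146 = 13.1011
b = 16.8580*sin(-39°) = 16.8580*(-0.62932) = -10.6091

13.1011 - 10.6091i


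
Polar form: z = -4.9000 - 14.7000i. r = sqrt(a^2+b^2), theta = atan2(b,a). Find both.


r = sqrt(24.01+216.09) = sqrt(240.1) = 15.4952
theta = atan2(-14.7, -4.9) = -108.4349 degrees

r = 15.4952, theta = -108.4349 degrees


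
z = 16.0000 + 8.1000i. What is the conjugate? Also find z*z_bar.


z_bar = 16.0000 - 8.1000i
z*z_bar = 16^2 + 8.1^2 = 256 + 65.61 = 321.61

z_bar = 16.0000 - 8.1000i, z*z_bar = 321.61


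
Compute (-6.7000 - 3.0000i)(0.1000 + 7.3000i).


Real = -6.7*0.1 - (-3)*7.3 = -0.67 - (-21.9) = 21.23
Imag = -6.7*7.3 + 0.1*(-3) = -48.91 - (0.3) = -49.21

21.2300 - 49.2100i


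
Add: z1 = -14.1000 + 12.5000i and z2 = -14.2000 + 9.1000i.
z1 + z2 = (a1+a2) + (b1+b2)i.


Real: -14.1 - 14.2 = -28.3
Imag: 12.5 + 9.1 = 21.6

-28.3000 + 21.6000i


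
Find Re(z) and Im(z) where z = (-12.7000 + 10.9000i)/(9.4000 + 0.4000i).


Multiply by conjugate: (-12.7000 + 10.9000i)(9.4000 - 0.4000i) / (9.4^2 + 0.4^2)
Numerator real = -12.7*9.4 + 10.9*0.4 = -115.02
Numerator imag = 10.9*9.4 - (-12.7)*0.4 = 107.54
Denominator = 88.52
Re(z) = -115.02/88.52 = -1.2994
Im(z) = 107.54/88.52 = 1.2149

Re(z) = -1.2994, Im(z) = 1.2149


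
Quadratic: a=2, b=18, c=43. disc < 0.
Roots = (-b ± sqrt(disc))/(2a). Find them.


disc = 18^2 - 4*2*43 = 324 - 344 = -20
sqrt(|disc|) = sqrt(20) = 4.4721
Real part = -18/(2*2) = -4.5000
Imag part = 4.4721/(2*2) = 1.1180

-4.5000 ± 1.1180i


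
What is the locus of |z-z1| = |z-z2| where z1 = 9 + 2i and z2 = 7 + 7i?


Equal distances means the locus is the perpendicular bisector of z1 and z2.
Midpoint = ((9+7)/2, (2+7)/2) = (8.0000, 4.5000)

Perpendicular bisector through (8.0000, 4.5000)


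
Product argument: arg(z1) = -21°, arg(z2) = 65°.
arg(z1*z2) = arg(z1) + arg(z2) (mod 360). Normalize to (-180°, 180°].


arg(z1*z2) = -21° + 65° = 44°
Normalized to (-180°, 180°]: 44°

44°


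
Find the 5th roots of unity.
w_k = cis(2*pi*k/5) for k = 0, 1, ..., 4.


The 5th roots of unity are cis(360k/5°) for k=0..4
Angle step = 360/5 = 72°
Primitive root: cis(72°)
Primitive root = 0.3090 + 0.9511i

5 roots at angles: 0°, 72°, 144°, 216°, 288°


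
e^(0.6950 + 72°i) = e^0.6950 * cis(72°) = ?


e^0.6950 = 2.0037
cos(72°) = 0.30902
sin(72°) = 0.95106
Real = 2.0037*0.30902 = 0.6192
Imag = 2.0037*0.95106 = 1.9056

0.6192 + 1.9056i


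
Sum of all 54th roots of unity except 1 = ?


With w = e^(2*pi*i/54), all 54 of the 54th roots of unity w^0 = 1, w, ..., w^(53) sum to 0: 1 + w + ... + w^(53) = (1 - w^54)/(1 - w) = 0 since w^54 = 1, w ≠ 1.
Removing the root 1: w + w^2 + ... + w^(53) = 0 - 1 = -1

Sum = -1


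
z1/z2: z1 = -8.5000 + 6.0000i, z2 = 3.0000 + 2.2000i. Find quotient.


Conjugate of z2 = 3.0000 - 2.2000i
Numerator: (-8.5000 + 6.0000i)(3.0000 - 2.2000i) = -12.3000 + 36.7000i
Denominator: 3^2 + 2.2^2 = 13.84
Result = (-12.3000 + 36.7000i)/13.84

-0.8887 + 2.6517i


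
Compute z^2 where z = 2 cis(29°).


r^2 = 2^2 = 4
n*theta = 2*29° = 58° = 58° (mod 360)
a = 4*cos(58°) = 2.1197
b = 4*sin(58°) = 3.3922

4 cis(58°) = 2.1197 + 3.3922i


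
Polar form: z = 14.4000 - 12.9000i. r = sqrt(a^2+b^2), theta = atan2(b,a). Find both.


r = sqrt(207.36+166.41) = sqrt(373.77) = 19.3331
theta = atan2(-12.9, 14.4) = -41.8550 degrees

r = 19.3331, theta = -41.8550 degrees


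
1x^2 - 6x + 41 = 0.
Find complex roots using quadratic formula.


disc = (-6)^2 - 4*1*41 = 36 - 164 = -128
sqrt(|disc|) = sqrt(128) = 11.3137
Real part = 6/(2*1) = 3.0000
Imag part = 11.3137/(2*1) = 5.6569

3.0000 ± 5.6569i


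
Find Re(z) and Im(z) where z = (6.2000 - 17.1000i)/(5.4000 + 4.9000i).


Multiply by conjugate: (6.2000 - 17.1000i)(5.4000 - 4.9000i) / (5.4^2 + 4.9^2)
Numerator real = 6.2*5.4 - (17.1)*4.9 = -50.31
Numerator imag = -17.1*5.4 - 6.2*4.9 = -122.72
Denominator = 53.17
Re(z) = -50.31/53.17 = -0.9462
Im(z) = -122.72/53.17 = -2.3081

Re(z) = -0.9462, Im(z) = -2.3081


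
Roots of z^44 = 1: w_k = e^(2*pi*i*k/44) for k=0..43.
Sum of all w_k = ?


The sum of all 44th roots of unity is 0.
Geometric series: (1 - w^44)/(1 - w) = (1-1)/(1-w) = 0 since w^44 = 1, w ≠ 1.
Alternatively: coefficient of z^43 in z^44 - 1 is 0.

0


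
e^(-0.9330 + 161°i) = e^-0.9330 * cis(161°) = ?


e^-0.9330 = 0.39337
cos(161°) = -0.9455
sin(161°) = 0.3256
Real = 0.39337*(-0.9455) = -0.3719
Imag = 0.39337*0.3256 = 0.1281

-0.3719 + 0.1281i


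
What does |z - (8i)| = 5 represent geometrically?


|z - z0| = r is a circle with center z0 and radius r.
Center = (0, 8), radius = 5

Circle with center (0, 8) and radius 5


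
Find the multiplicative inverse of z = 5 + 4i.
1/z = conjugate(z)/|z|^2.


|z|^2 = 25+16 = 41
1/z = (5 - 4i)/41

1/z = 0.1220 - 0.0976i


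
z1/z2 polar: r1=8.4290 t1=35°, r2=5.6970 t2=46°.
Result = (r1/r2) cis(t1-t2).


r = 8.4290 / 5.6970 = 1.4796
theta = 35° - 46° = -11° = 349° (mod 360)

1.4796 cis(349°)


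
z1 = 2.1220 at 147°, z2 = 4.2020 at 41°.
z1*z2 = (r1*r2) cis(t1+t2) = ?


r = 2.1220 * 4.2020 = 8.9166
theta = 147° + 41° = 188° = 188° (mod 360)

8.9166 cis(188°)


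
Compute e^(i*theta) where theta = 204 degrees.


cos(204°) = -0.9135
sin(204°) = -0.4067

e^(i*204°) = -0.9135 - 0.4067i


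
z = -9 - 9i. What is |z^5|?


|z| = sqrt(81+81) = sqrt(162) = 12.7279
|z^5| = |z|^5 = (sqrt(162))^5 = 162^2 * sqrt(162) = 26244*sqrt(162)

|z^5| = 26244*sqrt(162) ≈ 334031.5866


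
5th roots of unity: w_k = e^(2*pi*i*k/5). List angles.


The 5th roots of unity are cis(360k/5°) for k=0..4
Angle step = 360/5 = 72°
Primitive root: cis(72°)
Primitive root = 0.3090 + 0.9511i

5 roots at angles: 0°, 72°, 144°, 216°, 288°


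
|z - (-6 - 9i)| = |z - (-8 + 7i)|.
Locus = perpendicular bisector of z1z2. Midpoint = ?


Equal distances means the locus is the perpendicular bisector of z1 and z2.
Midpoint = ((-6+(-8))/2, (-9+7)/2) = (-7.0000, -1.0000)

Perpendicular bisector through (-7.0000, -1.0000)


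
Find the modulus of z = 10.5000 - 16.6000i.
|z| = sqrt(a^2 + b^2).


|z| = sqrt(10.5^2 + (-16.6)^2) = sqrt(110.25 + 275.56) = sqrt(385.81) = 19.6420

|z| = 19.6420


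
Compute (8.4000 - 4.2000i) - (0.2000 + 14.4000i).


Real: 8.4 - 0.2 = 8.2
Imag: -4.2 - 14.4 = -18.6

8.2000 - 18.6000i


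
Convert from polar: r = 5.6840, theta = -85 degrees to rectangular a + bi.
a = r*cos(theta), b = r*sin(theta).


a = 5.6840*cos(-85°) = 5.6840*0.08716 = 0.4954
b = 5.6840*sin(-85°) = 5.6840*(-0.9962) = -5.6624

0.4954 - 5.6624i


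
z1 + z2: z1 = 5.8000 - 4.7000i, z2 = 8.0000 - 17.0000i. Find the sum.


Real: 5.8 + 8 = 13.8
Imag: -4.7 - 17 = -21.7

13.8000 - 21.7000i


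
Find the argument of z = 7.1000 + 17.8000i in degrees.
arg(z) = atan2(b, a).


Re = 7.1, Im = 17.8
arg = atan2(17.8, 7.1) = 68.2541 degrees

arg(z) = 68.2541 degrees


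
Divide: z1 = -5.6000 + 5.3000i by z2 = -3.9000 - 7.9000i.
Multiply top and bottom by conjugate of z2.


Conjugate of z2 = -3.9000 + 7.9000i
Numerator: (-5.6000 + 5.3000i)(-3.9000 + 7.9000i) = -20.0300 - 64.9100i
Denominator: (-3.9)^2 + (-7.9)^2 = 77.62
Result = (-20.0300 - 64.9100i)/77.62

-0.2581 - 0.8363i
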